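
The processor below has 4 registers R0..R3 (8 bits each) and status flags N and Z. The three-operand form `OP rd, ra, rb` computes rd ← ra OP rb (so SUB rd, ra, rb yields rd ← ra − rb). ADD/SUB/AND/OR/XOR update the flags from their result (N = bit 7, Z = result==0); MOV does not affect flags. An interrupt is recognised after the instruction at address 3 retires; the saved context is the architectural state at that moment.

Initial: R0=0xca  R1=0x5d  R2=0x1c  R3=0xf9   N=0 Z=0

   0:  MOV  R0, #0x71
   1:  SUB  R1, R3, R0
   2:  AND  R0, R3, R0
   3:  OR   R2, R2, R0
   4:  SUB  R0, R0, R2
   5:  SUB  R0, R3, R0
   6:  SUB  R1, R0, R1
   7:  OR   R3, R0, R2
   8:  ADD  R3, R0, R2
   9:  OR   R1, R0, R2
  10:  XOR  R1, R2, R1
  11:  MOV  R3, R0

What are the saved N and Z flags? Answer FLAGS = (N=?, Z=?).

FLAGS = (N=0, Z=0)

after  0: R0=0x71 R1=0x5d R2=0x1c R3=0xf9  N=0 Z=0
after  1: R0=0x71 R1=0x88 R2=0x1c R3=0xf9  N=1 Z=0
after  2: R0=0x71 R1=0x88 R2=0x1c R3=0xf9  N=0 Z=0
after  3: R0=0x71 R1=0x88 R2=0x7d R3=0xf9  N=0 Z=0
-- IRQ taken; context saved, return-PC = 4 --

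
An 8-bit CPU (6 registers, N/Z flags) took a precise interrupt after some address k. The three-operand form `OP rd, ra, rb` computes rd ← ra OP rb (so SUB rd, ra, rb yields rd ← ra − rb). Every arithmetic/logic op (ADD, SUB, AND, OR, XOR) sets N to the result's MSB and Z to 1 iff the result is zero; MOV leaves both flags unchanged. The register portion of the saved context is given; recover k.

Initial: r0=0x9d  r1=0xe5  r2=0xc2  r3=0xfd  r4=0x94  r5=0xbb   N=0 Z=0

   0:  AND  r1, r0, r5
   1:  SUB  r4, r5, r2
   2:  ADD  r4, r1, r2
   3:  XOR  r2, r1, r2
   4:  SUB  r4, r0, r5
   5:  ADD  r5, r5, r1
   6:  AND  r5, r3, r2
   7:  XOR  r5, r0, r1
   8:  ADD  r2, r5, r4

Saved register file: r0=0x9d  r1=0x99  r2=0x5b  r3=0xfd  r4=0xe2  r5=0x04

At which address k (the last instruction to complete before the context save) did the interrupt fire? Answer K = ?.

after  0: r0=0x9d r1=0x99 r2=0xc2 r3=0xfd r4=0x94 r5=0xbb  N=1 Z=0
after  1: r0=0x9d r1=0x99 r2=0xc2 r3=0xfd r4=0xf9 r5=0xbb  N=1 Z=0
after  2: r0=0x9d r1=0x99 r2=0xc2 r3=0xfd r4=0x5b r5=0xbb  N=0 Z=0
after  3: r0=0x9d r1=0x99 r2=0x5b r3=0xfd r4=0x5b r5=0xbb  N=0 Z=0
after  4: r0=0x9d r1=0x99 r2=0x5b r3=0xfd r4=0xe2 r5=0xbb  N=1 Z=0
after  5: r0=0x9d r1=0x99 r2=0x5b r3=0xfd r4=0xe2 r5=0x54  N=0 Z=0
after  6: r0=0x9d r1=0x99 r2=0x5b r3=0xfd r4=0xe2 r5=0x59  N=0 Z=0
after  7: r0=0x9d r1=0x99 r2=0x5b r3=0xfd r4=0xe2 r5=0x04  N=0 Z=0
-- IRQ taken; context saved, return-PC = 8 --

K = 7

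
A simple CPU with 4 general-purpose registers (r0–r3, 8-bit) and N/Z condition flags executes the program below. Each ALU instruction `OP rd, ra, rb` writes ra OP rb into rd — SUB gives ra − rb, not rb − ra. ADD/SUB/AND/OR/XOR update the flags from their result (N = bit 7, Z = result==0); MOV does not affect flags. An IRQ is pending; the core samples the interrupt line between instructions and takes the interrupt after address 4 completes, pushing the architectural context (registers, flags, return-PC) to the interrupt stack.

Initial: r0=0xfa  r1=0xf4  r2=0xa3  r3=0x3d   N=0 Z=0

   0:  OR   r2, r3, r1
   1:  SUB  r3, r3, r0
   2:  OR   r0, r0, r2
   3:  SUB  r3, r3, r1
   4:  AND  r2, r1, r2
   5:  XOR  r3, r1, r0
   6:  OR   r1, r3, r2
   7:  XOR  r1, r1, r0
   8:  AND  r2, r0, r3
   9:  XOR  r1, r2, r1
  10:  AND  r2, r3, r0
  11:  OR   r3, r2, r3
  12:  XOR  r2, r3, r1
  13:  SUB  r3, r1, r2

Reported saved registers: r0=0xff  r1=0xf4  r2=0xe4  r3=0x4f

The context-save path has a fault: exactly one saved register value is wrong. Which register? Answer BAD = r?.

BAD = r2

after  0: r0=0xfa r1=0xf4 r2=0xfd r3=0x3d  N=1 Z=0
after  1: r0=0xfa r1=0xf4 r2=0xfd r3=0x43  N=0 Z=0
after  2: r0=0xff r1=0xf4 r2=0xfd r3=0x43  N=1 Z=0
after  3: r0=0xff r1=0xf4 r2=0xfd r3=0x4f  N=0 Z=0
after  4: r0=0xff r1=0xf4 r2=0xf4 r3=0x4f  N=1 Z=0
-- IRQ taken; context saved, return-PC = 5 --
mismatch: r2: reported 0xe4 vs actual 0xf4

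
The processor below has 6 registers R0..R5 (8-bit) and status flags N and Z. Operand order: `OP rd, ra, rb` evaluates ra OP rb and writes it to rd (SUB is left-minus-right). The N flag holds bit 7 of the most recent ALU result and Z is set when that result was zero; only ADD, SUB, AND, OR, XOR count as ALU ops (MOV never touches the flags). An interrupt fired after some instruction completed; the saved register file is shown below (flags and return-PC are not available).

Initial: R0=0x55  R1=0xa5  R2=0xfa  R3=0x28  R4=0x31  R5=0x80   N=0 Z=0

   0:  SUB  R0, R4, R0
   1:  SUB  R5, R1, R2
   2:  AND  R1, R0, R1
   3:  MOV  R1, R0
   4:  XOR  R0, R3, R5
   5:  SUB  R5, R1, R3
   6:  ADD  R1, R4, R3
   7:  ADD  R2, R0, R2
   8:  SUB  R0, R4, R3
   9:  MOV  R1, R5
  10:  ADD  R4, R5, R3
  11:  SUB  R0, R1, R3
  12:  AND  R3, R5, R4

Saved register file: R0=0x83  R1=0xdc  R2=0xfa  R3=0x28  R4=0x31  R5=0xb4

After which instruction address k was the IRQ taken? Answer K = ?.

after  0: R0=0xdc R1=0xa5 R2=0xfa R3=0x28 R4=0x31 R5=0x80  N=1 Z=0
after  1: R0=0xdc R1=0xa5 R2=0xfa R3=0x28 R4=0x31 R5=0xab  N=1 Z=0
after  2: R0=0xdc R1=0x84 R2=0xfa R3=0x28 R4=0x31 R5=0xab  N=1 Z=0
after  3: R0=0xdc R1=0xdc R2=0xfa R3=0x28 R4=0x31 R5=0xab  N=1 Z=0
after  4: R0=0x83 R1=0xdc R2=0xfa R3=0x28 R4=0x31 R5=0xab  N=1 Z=0
after  5: R0=0x83 R1=0xdc R2=0xfa R3=0x28 R4=0x31 R5=0xb4  N=1 Z=0
-- IRQ taken; context saved, return-PC = 6 --

K = 5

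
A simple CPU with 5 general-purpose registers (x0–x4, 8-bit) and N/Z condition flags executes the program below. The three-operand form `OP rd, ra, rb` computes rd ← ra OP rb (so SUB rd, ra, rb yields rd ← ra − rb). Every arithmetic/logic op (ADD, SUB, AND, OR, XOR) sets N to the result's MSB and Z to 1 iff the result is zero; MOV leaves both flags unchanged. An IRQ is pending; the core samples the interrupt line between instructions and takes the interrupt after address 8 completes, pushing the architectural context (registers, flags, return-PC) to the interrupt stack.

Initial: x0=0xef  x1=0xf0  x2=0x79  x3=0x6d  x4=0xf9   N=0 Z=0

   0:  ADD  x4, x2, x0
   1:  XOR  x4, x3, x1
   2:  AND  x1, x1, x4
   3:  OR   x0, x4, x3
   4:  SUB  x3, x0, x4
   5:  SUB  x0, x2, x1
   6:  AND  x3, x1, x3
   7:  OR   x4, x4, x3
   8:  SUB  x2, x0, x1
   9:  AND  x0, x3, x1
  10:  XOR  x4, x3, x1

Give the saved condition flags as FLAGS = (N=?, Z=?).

FLAGS = (N=0, Z=0)

after  0: x0=0xef x1=0xf0 x2=0x79 x3=0x6d x4=0x68  N=0 Z=0
after  1: x0=0xef x1=0xf0 x2=0x79 x3=0x6d x4=0x9d  N=1 Z=0
after  2: x0=0xef x1=0x90 x2=0x79 x3=0x6d x4=0x9d  N=1 Z=0
after  3: x0=0xfd x1=0x90 x2=0x79 x3=0x6d x4=0x9d  N=1 Z=0
after  4: x0=0xfd x1=0x90 x2=0x79 x3=0x60 x4=0x9d  N=0 Z=0
after  5: x0=0xe9 x1=0x90 x2=0x79 x3=0x60 x4=0x9d  N=1 Z=0
after  6: x0=0xe9 x1=0x90 x2=0x79 x3=0x00 x4=0x9d  N=0 Z=1
after  7: x0=0xe9 x1=0x90 x2=0x79 x3=0x00 x4=0x9d  N=1 Z=0
after  8: x0=0xe9 x1=0x90 x2=0x59 x3=0x00 x4=0x9d  N=0 Z=0
-- IRQ taken; context saved, return-PC = 9 --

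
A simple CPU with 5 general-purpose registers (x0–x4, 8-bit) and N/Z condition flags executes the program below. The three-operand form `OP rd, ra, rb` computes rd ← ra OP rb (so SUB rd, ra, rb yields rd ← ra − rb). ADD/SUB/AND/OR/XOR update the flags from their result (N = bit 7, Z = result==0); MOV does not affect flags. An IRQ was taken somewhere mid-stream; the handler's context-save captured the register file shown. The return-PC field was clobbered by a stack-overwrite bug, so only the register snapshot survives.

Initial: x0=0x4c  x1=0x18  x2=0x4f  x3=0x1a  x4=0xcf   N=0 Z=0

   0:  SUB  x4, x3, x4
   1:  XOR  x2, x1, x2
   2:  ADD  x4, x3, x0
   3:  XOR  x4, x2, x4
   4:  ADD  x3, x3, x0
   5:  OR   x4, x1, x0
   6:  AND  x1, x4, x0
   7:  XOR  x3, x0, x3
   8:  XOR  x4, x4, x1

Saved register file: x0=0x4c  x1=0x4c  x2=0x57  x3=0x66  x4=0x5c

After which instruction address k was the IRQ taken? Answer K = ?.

after  0: x0=0x4c x1=0x18 x2=0x4f x3=0x1a x4=0x4b  N=0 Z=0
after  1: x0=0x4c x1=0x18 x2=0x57 x3=0x1a x4=0x4b  N=0 Z=0
after  2: x0=0x4c x1=0x18 x2=0x57 x3=0x1a x4=0x66  N=0 Z=0
after  3: x0=0x4c x1=0x18 x2=0x57 x3=0x1a x4=0x31  N=0 Z=0
after  4: x0=0x4c x1=0x18 x2=0x57 x3=0x66 x4=0x31  N=0 Z=0
after  5: x0=0x4c x1=0x18 x2=0x57 x3=0x66 x4=0x5c  N=0 Z=0
after  6: x0=0x4c x1=0x4c x2=0x57 x3=0x66 x4=0x5c  N=0 Z=0
-- IRQ taken; context saved, return-PC = 7 --

K = 6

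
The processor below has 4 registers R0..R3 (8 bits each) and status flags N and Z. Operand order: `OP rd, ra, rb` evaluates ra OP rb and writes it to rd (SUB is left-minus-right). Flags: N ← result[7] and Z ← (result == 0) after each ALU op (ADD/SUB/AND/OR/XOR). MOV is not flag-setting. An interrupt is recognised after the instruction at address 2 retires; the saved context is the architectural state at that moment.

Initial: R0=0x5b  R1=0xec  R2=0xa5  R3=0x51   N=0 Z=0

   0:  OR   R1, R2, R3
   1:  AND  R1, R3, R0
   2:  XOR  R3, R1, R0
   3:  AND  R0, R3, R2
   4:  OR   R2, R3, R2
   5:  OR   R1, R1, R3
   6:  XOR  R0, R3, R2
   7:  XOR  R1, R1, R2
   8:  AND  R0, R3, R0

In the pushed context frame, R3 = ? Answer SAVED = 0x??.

SAVED = 0x0a

after  0: R0=0x5b R1=0xf5 R2=0xa5 R3=0x51  N=1 Z=0
after  1: R0=0x5b R1=0x51 R2=0xa5 R3=0x51  N=0 Z=0
after  2: R0=0x5b R1=0x51 R2=0xa5 R3=0x0a  N=0 Z=0
-- IRQ taken; context saved, return-PC = 3 --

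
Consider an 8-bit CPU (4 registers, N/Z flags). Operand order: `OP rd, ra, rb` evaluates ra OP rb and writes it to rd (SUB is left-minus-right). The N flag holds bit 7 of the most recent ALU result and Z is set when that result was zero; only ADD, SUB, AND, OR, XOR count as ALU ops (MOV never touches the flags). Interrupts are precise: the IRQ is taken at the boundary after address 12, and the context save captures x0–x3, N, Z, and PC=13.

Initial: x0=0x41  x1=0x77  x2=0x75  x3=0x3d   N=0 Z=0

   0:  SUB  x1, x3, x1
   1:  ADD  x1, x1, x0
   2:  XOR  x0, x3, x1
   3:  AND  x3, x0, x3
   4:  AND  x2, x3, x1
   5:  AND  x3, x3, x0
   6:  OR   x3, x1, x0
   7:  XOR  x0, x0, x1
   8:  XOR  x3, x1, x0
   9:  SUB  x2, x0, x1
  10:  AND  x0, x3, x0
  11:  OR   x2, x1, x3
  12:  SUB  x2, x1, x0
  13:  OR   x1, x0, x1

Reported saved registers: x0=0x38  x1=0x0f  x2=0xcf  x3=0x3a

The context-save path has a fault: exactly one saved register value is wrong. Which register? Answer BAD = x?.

BAD = x1

after  0: x0=0x41 x1=0xc6 x2=0x75 x3=0x3d  N=1 Z=0
after  1: x0=0x41 x1=0x07 x2=0x75 x3=0x3d  N=0 Z=0
after  2: x0=0x3a x1=0x07 x2=0x75 x3=0x3d  N=0 Z=0
after  3: x0=0x3a x1=0x07 x2=0x75 x3=0x38  N=0 Z=0
after  4: x0=0x3a x1=0x07 x2=0x00 x3=0x38  N=0 Z=1
after  5: x0=0x3a x1=0x07 x2=0x00 x3=0x38  N=0 Z=0
after  6: x0=0x3a x1=0x07 x2=0x00 x3=0x3f  N=0 Z=0
after  7: x0=0x3d x1=0x07 x2=0x00 x3=0x3f  N=0 Z=0
after  8: x0=0x3d x1=0x07 x2=0x00 x3=0x3a  N=0 Z=0
after  9: x0=0x3d x1=0x07 x2=0x36 x3=0x3a  N=0 Z=0
after 10: x0=0x38 x1=0x07 x2=0x36 x3=0x3a  N=0 Z=0
after 11: x0=0x38 x1=0x07 x2=0x3f x3=0x3a  N=0 Z=0
after 12: x0=0x38 x1=0x07 x2=0xcf x3=0x3a  N=1 Z=0
-- IRQ taken; context saved, return-PC = 13 --
mismatch: x1: reported 0x0f vs actual 0x07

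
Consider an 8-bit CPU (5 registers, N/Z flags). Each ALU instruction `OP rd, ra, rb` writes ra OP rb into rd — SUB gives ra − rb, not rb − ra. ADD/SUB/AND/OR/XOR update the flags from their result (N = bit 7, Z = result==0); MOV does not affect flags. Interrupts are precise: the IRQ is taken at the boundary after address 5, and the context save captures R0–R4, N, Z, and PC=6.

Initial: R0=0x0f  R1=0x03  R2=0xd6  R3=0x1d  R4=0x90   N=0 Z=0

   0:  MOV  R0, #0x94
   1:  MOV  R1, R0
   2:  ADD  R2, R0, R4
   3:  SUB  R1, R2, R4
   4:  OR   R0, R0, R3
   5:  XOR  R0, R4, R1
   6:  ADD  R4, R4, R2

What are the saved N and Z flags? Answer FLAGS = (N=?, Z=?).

FLAGS = (N=0, Z=0)

after  0: R0=0x94 R1=0x03 R2=0xd6 R3=0x1d R4=0x90  N=0 Z=0
after  1: R0=0x94 R1=0x94 R2=0xd6 R3=0x1d R4=0x90  N=0 Z=0
after  2: R0=0x94 R1=0x94 R2=0x24 R3=0x1d R4=0x90  N=0 Z=0
after  3: R0=0x94 R1=0x94 R2=0x24 R3=0x1d R4=0x90  N=1 Z=0
after  4: R0=0x9d R1=0x94 R2=0x24 R3=0x1d R4=0x90  N=1 Z=0
after  5: R0=0x04 R1=0x94 R2=0x24 R3=0x1d R4=0x90  N=0 Z=0
-- IRQ taken; context saved, return-PC = 6 --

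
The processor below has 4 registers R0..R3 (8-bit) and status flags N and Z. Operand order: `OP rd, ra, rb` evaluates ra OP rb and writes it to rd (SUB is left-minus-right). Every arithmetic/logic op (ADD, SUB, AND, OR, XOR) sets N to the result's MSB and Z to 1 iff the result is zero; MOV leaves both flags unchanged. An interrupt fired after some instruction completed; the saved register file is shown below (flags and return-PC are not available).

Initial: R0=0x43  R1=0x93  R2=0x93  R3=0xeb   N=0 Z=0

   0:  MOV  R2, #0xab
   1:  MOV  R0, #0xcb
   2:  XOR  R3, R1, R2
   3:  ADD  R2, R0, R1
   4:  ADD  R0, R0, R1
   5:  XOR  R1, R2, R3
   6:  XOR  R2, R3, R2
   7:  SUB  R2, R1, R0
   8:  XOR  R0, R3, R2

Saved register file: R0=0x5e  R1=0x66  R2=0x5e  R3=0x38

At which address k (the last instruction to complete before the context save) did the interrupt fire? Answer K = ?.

K = 5

after  0: R0=0x43 R1=0x93 R2=0xab R3=0xeb  N=0 Z=0
after  1: R0=0xcb R1=0x93 R2=0xab R3=0xeb  N=0 Z=0
after  2: R0=0xcb R1=0x93 R2=0xab R3=0x38  N=0 Z=0
after  3: R0=0xcb R1=0x93 R2=0x5e R3=0x38  N=0 Z=0
after  4: R0=0x5e R1=0x93 R2=0x5e R3=0x38  N=0 Z=0
after  5: R0=0x5e R1=0x66 R2=0x5e R3=0x38  N=0 Z=0
-- IRQ taken; context saved, return-PC = 6 --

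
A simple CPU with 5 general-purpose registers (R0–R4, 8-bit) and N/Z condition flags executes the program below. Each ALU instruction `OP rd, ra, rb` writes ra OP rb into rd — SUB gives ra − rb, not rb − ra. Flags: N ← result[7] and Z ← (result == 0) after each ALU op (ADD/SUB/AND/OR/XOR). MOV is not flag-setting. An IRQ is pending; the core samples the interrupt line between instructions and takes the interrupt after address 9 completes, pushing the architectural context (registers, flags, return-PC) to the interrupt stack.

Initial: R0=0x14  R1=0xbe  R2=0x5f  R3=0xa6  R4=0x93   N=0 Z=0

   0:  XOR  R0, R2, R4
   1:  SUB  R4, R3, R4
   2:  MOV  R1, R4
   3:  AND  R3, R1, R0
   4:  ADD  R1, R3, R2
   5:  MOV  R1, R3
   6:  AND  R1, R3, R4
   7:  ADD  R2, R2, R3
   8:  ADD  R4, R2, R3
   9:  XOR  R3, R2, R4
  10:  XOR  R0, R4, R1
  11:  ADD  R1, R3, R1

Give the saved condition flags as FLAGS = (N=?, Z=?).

FLAGS = (N=0, Z=1)

after  0: R0=0xcc R1=0xbe R2=0x5f R3=0xa6 R4=0x93  N=1 Z=0
after  1: R0=0xcc R1=0xbe R2=0x5f R3=0xa6 R4=0x13  N=0 Z=0
after  2: R0=0xcc R1=0x13 R2=0x5f R3=0xa6 R4=0x13  N=0 Z=0
after  3: R0=0xcc R1=0x13 R2=0x5f R3=0x00 R4=0x13  N=0 Z=1
after  4: R0=0xcc R1=0x5f R2=0x5f R3=0x00 R4=0x13  N=0 Z=0
after  5: R0=0xcc R1=0x00 R2=0x5f R3=0x00 R4=0x13  N=0 Z=0
after  6: R0=0xcc R1=0x00 R2=0x5f R3=0x00 R4=0x13  N=0 Z=1
after  7: R0=0xcc R1=0x00 R2=0x5f R3=0x00 R4=0x13  N=0 Z=0
after  8: R0=0xcc R1=0x00 R2=0x5f R3=0x00 R4=0x5f  N=0 Z=0
after  9: R0=0xcc R1=0x00 R2=0x5f R3=0x00 R4=0x5f  N=0 Z=1
-- IRQ taken; context saved, return-PC = 10 --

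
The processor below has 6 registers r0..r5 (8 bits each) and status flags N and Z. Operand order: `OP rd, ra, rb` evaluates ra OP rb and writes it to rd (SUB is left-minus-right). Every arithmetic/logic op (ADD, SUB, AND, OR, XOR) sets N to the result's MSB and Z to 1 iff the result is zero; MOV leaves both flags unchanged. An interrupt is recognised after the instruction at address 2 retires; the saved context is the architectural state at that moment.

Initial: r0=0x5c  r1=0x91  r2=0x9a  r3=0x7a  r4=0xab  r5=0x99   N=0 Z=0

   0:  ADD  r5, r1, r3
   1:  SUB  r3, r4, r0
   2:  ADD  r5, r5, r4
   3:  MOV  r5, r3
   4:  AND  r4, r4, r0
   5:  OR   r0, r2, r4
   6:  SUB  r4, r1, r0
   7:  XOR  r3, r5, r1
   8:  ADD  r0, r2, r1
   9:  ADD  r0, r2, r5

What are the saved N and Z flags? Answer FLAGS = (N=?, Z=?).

after  0: r0=0x5c r1=0x91 r2=0x9a r3=0x7a r4=0xab r5=0x0b  N=0 Z=0
after  1: r0=0x5c r1=0x91 r2=0x9a r3=0x4f r4=0xab r5=0x0b  N=0 Z=0
after  2: r0=0x5c r1=0x91 r2=0x9a r3=0x4f r4=0xab r5=0xb6  N=1 Z=0
-- IRQ taken; context saved, return-PC = 3 --

FLAGS = (N=1, Z=0)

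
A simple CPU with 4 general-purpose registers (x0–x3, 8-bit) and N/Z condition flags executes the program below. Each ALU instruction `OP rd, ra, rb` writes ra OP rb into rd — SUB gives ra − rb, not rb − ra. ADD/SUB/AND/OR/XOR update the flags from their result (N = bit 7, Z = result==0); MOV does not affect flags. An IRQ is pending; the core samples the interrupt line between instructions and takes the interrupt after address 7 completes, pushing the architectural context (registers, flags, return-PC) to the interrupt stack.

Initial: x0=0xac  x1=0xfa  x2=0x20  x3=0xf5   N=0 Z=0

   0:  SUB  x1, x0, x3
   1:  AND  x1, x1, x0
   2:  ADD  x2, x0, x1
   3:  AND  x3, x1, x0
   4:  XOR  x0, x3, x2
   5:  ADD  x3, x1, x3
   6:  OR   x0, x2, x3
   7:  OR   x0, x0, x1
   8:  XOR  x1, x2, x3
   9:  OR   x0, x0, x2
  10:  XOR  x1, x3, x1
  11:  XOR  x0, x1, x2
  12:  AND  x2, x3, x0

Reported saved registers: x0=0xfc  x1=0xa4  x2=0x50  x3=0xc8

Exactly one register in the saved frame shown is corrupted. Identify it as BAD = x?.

after  0: x0=0xac x1=0xb7 x2=0x20 x3=0xf5  N=1 Z=0
after  1: x0=0xac x1=0xa4 x2=0x20 x3=0xf5  N=1 Z=0
after  2: x0=0xac x1=0xa4 x2=0x50 x3=0xf5  N=0 Z=0
after  3: x0=0xac x1=0xa4 x2=0x50 x3=0xa4  N=1 Z=0
after  4: x0=0xf4 x1=0xa4 x2=0x50 x3=0xa4  N=1 Z=0
after  5: x0=0xf4 x1=0xa4 x2=0x50 x3=0x48  N=0 Z=0
after  6: x0=0x58 x1=0xa4 x2=0x50 x3=0x48  N=0 Z=0
after  7: x0=0xfc x1=0xa4 x2=0x50 x3=0x48  N=1 Z=0
-- IRQ taken; context saved, return-PC = 8 --
mismatch: x3: reported 0xc8 vs actual 0x48

BAD = x3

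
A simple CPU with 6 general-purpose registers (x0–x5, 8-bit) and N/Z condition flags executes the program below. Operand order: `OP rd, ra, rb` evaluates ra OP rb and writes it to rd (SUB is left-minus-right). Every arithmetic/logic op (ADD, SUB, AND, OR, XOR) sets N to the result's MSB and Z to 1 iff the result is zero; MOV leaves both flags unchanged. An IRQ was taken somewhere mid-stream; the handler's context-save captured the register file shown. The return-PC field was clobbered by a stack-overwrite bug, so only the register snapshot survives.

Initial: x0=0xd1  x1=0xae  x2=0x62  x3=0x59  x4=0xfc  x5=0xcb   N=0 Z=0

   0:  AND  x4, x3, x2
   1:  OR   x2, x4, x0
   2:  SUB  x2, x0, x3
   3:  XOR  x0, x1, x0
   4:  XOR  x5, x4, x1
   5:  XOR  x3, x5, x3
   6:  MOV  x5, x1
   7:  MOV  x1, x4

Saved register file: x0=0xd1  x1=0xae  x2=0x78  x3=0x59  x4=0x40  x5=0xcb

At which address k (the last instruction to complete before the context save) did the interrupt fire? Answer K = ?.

after  0: x0=0xd1 x1=0xae x2=0x62 x3=0x59 x4=0x40 x5=0xcb  N=0 Z=0
after  1: x0=0xd1 x1=0xae x2=0xd1 x3=0x59 x4=0x40 x5=0xcb  N=1 Z=0
after  2: x0=0xd1 x1=0xae x2=0x78 x3=0x59 x4=0x40 x5=0xcb  N=0 Z=0
-- IRQ taken; context saved, return-PC = 3 --

K = 2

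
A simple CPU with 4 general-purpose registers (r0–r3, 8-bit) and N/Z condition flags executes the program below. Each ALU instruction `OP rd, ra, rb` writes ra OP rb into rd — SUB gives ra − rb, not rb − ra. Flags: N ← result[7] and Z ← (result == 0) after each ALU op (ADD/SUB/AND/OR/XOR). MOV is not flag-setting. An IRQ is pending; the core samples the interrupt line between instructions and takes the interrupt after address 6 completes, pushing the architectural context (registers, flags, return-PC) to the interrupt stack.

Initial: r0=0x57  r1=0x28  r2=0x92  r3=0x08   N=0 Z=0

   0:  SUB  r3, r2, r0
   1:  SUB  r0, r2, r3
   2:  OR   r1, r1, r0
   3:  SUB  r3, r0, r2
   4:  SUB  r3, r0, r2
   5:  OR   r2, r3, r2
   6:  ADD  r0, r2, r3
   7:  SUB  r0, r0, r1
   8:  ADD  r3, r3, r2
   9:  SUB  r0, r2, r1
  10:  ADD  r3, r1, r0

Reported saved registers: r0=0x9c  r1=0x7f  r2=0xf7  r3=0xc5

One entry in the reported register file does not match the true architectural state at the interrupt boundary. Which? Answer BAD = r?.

BAD = r2

after  0: r0=0x57 r1=0x28 r2=0x92 r3=0x3b  N=0 Z=0
after  1: r0=0x57 r1=0x28 r2=0x92 r3=0x3b  N=0 Z=0
after  2: r0=0x57 r1=0x7f r2=0x92 r3=0x3b  N=0 Z=0
after  3: r0=0x57 r1=0x7f r2=0x92 r3=0xc5  N=1 Z=0
after  4: r0=0x57 r1=0x7f r2=0x92 r3=0xc5  N=1 Z=0
after  5: r0=0x57 r1=0x7f r2=0xd7 r3=0xc5  N=1 Z=0
after  6: r0=0x9c r1=0x7f r2=0xd7 r3=0xc5  N=1 Z=0
-- IRQ taken; context saved, return-PC = 7 --
mismatch: r2: reported 0xf7 vs actual 0xd7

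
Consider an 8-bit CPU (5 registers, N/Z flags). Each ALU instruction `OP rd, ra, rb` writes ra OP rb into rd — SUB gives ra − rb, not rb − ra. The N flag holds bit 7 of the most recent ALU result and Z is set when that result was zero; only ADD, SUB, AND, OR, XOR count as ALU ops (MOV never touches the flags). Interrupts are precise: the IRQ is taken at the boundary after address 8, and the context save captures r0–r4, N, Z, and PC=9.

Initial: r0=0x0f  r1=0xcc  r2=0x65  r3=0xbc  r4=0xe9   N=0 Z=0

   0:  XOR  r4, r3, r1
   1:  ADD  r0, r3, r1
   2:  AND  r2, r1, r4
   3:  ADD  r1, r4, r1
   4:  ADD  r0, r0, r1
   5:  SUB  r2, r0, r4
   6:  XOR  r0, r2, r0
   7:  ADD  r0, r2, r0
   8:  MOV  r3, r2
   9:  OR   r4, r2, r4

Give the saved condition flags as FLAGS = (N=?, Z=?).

FLAGS = (N=1, Z=0)

after  0: r0=0x0f r1=0xcc r2=0x65 r3=0xbc r4=0x70  N=0 Z=0
after  1: r0=0x88 r1=0xcc r2=0x65 r3=0xbc r4=0x70  N=1 Z=0
after  2: r0=0x88 r1=0xcc r2=0x40 r3=0xbc r4=0x70  N=0 Z=0
after  3: r0=0x88 r1=0x3c r2=0x40 r3=0xbc r4=0x70  N=0 Z=0
after  4: r0=0xc4 r1=0x3c r2=0x40 r3=0xbc r4=0x70  N=1 Z=0
after  5: r0=0xc4 r1=0x3c r2=0x54 r3=0xbc r4=0x70  N=0 Z=0
after  6: r0=0x90 r1=0x3c r2=0x54 r3=0xbc r4=0x70  N=1 Z=0
after  7: r0=0xe4 r1=0x3c r2=0x54 r3=0xbc r4=0x70  N=1 Z=0
after  8: r0=0xe4 r1=0x3c r2=0x54 r3=0x54 r4=0x70  N=1 Z=0
-- IRQ taken; context saved, return-PC = 9 --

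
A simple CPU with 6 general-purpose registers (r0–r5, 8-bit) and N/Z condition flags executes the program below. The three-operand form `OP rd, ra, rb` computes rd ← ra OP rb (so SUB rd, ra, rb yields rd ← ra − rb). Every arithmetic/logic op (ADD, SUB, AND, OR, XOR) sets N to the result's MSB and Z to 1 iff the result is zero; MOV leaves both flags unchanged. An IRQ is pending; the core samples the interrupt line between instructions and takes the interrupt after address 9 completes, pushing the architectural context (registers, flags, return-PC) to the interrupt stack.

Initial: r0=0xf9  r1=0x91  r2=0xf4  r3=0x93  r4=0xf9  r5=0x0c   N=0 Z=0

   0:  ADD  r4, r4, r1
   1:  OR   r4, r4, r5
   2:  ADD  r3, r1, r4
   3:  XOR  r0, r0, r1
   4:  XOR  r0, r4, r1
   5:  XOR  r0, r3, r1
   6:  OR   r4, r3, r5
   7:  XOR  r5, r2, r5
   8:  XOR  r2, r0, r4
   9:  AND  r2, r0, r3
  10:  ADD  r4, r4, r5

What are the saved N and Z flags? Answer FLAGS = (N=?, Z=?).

after  0: r0=0xf9 r1=0x91 r2=0xf4 r3=0x93 r4=0x8a r5=0x0c  N=1 Z=0
after  1: r0=0xf9 r1=0x91 r2=0xf4 r3=0x93 r4=0x8e r5=0x0c  N=1 Z=0
after  2: r0=0xf9 r1=0x91 r2=0xf4 r3=0x1f r4=0x8e r5=0x0c  N=0 Z=0
after  3: r0=0x68 r1=0x91 r2=0xf4 r3=0x1f r4=0x8e r5=0x0c  N=0 Z=0
after  4: r0=0x1f r1=0x91 r2=0xf4 r3=0x1f r4=0x8e r5=0x0c  N=0 Z=0
after  5: r0=0x8e r1=0x91 r2=0xf4 r3=0x1f r4=0x8e r5=0x0c  N=1 Z=0
after  6: r0=0x8e r1=0x91 r2=0xf4 r3=0x1f r4=0x1f r5=0x0c  N=0 Z=0
after  7: r0=0x8e r1=0x91 r2=0xf4 r3=0x1f r4=0x1f r5=0xf8  N=1 Z=0
after  8: r0=0x8e r1=0x91 r2=0x91 r3=0x1f r4=0x1f r5=0xf8  N=1 Z=0
after  9: r0=0x8e r1=0x91 r2=0x0e r3=0x1f r4=0x1f r5=0xf8  N=0 Z=0
-- IRQ taken; context saved, return-PC = 10 --

FLAGS = (N=0, Z=0)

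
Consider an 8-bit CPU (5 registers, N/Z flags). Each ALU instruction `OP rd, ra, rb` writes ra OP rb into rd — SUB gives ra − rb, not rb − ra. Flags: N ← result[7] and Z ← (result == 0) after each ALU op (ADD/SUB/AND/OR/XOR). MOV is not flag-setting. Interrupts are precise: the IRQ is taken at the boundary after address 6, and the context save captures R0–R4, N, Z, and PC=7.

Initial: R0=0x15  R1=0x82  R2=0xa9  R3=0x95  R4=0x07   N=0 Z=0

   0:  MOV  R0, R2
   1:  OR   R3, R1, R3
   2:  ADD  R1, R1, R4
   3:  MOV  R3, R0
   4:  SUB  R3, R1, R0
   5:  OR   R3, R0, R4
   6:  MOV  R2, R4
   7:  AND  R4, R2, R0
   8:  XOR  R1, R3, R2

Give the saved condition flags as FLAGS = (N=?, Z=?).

after  0: R0=0xa9 R1=0x82 R2=0xa9 R3=0x95 R4=0x07  N=0 Z=0
after  1: R0=0xa9 R1=0x82 R2=0xa9 R3=0x97 R4=0x07  N=1 Z=0
after  2: R0=0xa9 R1=0x89 R2=0xa9 R3=0x97 R4=0x07  N=1 Z=0
after  3: R0=0xa9 R1=0x89 R2=0xa9 R3=0xa9 R4=0x07  N=1 Z=0
after  4: R0=0xa9 R1=0x89 R2=0xa9 R3=0xe0 R4=0x07  N=1 Z=0
after  5: R0=0xa9 R1=0x89 R2=0xa9 R3=0xaf R4=0x07  N=1 Z=0
after  6: R0=0xa9 R1=0x89 R2=0x07 R3=0xaf R4=0x07  N=1 Z=0
-- IRQ taken; context saved, return-PC = 7 --

FLAGS = (N=1, Z=0)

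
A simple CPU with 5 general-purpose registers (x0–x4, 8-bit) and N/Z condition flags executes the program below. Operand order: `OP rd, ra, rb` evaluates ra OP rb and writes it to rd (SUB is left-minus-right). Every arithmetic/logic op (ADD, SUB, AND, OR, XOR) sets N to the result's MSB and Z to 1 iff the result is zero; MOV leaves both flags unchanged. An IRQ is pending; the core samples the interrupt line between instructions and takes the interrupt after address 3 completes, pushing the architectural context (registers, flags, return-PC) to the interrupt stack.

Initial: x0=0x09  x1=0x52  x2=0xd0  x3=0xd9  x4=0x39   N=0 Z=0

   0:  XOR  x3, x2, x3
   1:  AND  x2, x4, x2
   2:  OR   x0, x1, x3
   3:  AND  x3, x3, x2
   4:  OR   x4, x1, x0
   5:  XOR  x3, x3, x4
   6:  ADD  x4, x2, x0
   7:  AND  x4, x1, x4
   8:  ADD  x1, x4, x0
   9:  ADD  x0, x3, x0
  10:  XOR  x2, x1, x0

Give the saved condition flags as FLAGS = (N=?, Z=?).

FLAGS = (N=0, Z=1)

after  0: x0=0x09 x1=0x52 x2=0xd0 x3=0x09 x4=0x39  N=0 Z=0
after  1: x0=0x09 x1=0x52 x2=0x10 x3=0x09 x4=0x39  N=0 Z=0
after  2: x0=0x5b x1=0x52 x2=0x10 x3=0x09 x4=0x39  N=0 Z=0
after  3: x0=0x5b x1=0x52 x2=0x10 x3=0x00 x4=0x39  N=0 Z=1
-- IRQ taken; context saved, return-PC = 4 --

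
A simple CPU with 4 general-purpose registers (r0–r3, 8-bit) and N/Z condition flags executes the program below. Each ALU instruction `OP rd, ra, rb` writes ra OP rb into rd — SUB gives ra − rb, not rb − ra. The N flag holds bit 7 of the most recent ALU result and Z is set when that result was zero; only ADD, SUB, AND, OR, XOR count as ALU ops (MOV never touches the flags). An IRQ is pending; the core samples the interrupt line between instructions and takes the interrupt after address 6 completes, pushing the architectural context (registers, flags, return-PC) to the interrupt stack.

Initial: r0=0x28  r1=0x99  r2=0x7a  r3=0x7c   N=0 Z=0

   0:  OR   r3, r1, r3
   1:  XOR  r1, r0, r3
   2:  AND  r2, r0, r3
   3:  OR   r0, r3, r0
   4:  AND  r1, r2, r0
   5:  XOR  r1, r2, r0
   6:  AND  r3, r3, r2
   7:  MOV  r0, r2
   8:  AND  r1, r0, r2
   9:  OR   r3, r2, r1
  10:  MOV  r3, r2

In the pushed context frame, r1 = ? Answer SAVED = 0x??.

SAVED = 0xd5

after  0: r0=0x28 r1=0x99 r2=0x7a r3=0xfd  N=1 Z=0
after  1: r0=0x28 r1=0xd5 r2=0x7a r3=0xfd  N=1 Z=0
after  2: r0=0x28 r1=0xd5 r2=0x28 r3=0xfd  N=0 Z=0
after  3: r0=0xfd r1=0xd5 r2=0x28 r3=0xfd  N=1 Z=0
after  4: r0=0xfd r1=0x28 r2=0x28 r3=0xfd  N=0 Z=0
after  5: r0=0xfd r1=0xd5 r2=0x28 r3=0xfd  N=1 Z=0
after  6: r0=0xfd r1=0xd5 r2=0x28 r3=0x28  N=0 Z=0
-- IRQ taken; context saved, return-PC = 7 --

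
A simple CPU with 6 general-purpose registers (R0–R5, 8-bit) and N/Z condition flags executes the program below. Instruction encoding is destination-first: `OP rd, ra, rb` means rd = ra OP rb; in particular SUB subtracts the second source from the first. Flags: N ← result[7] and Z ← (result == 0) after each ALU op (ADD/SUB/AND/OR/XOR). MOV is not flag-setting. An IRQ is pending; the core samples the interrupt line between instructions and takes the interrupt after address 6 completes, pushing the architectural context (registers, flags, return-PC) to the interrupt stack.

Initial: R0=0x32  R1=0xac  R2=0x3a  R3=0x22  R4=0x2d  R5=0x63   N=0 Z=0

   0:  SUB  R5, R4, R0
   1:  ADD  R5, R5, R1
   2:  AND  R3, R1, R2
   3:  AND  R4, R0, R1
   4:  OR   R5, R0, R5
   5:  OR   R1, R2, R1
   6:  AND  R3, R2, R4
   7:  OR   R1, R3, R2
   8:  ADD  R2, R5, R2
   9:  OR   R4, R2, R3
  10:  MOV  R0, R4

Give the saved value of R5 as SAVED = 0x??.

after  0: R0=0x32 R1=0xac R2=0x3a R3=0x22 R4=0x2d R5=0xfb  N=1 Z=0
after  1: R0=0x32 R1=0xac R2=0x3a R3=0x22 R4=0x2d R5=0xa7  N=1 Z=0
after  2: R0=0x32 R1=0xac R2=0x3a R3=0x28 R4=0x2d R5=0xa7  N=0 Z=0
after  3: R0=0x32 R1=0xac R2=0x3a R3=0x28 R4=0x20 R5=0xa7  N=0 Z=0
after  4: R0=0x32 R1=0xac R2=0x3a R3=0x28 R4=0x20 R5=0xb7  N=1 Z=0
after  5: R0=0x32 R1=0xbe R2=0x3a R3=0x28 R4=0x20 R5=0xb7  N=1 Z=0
after  6: R0=0x32 R1=0xbe R2=0x3a R3=0x20 R4=0x20 R5=0xb7  N=0 Z=0
-- IRQ taken; context saved, return-PC = 7 --

SAVED = 0xb7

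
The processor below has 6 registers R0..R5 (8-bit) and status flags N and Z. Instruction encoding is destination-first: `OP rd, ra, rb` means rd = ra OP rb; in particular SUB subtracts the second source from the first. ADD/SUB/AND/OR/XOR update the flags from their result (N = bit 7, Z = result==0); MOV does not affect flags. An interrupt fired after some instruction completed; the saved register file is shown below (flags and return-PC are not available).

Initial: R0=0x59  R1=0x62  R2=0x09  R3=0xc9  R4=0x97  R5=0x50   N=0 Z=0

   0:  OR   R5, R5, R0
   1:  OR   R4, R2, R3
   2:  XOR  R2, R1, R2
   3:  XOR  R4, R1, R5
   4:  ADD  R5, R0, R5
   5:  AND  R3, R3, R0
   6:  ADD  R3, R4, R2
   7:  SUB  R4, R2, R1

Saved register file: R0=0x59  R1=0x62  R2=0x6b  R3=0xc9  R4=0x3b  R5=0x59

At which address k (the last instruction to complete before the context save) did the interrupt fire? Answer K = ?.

after  0: R0=0x59 R1=0x62 R2=0x09 R3=0xc9 R4=0x97 R5=0x59  N=0 Z=0
after  1: R0=0x59 R1=0x62 R2=0x09 R3=0xc9 R4=0xc9 R5=0x59  N=1 Z=0
after  2: R0=0x59 R1=0x62 R2=0x6b R3=0xc9 R4=0xc9 R5=0x59  N=0 Z=0
after  3: R0=0x59 R1=0x62 R2=0x6b R3=0xc9 R4=0x3b R5=0x59  N=0 Z=0
-- IRQ taken; context saved, return-PC = 4 --

K = 3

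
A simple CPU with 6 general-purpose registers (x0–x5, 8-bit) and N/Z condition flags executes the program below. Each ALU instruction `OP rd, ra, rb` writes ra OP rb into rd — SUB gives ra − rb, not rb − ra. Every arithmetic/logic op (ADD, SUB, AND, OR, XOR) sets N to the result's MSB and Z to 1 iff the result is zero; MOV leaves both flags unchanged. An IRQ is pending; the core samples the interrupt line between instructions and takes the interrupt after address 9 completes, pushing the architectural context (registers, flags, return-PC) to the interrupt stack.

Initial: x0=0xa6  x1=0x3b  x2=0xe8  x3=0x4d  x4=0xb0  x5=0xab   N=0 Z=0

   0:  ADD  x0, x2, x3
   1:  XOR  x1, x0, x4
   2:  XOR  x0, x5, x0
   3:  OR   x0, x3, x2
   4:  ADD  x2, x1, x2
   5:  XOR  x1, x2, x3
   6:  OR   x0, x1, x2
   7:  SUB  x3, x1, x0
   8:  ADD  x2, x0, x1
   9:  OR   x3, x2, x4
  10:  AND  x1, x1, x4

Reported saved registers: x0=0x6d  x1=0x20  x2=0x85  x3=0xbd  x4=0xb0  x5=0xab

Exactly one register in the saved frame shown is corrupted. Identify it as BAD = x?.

after  0: x0=0x35 x1=0x3b x2=0xe8 x3=0x4d x4=0xb0 x5=0xab  N=0 Z=0
after  1: x0=0x35 x1=0x85 x2=0xe8 x3=0x4d x4=0xb0 x5=0xab  N=1 Z=0
after  2: x0=0x9e x1=0x85 x2=0xe8 x3=0x4d x4=0xb0 x5=0xab  N=1 Z=0
after  3: x0=0xed x1=0x85 x2=0xe8 x3=0x4d x4=0xb0 x5=0xab  N=1 Z=0
after  4: x0=0xed x1=0x85 x2=0x6d x3=0x4d x4=0xb0 x5=0xab  N=0 Z=0
after  5: x0=0xed x1=0x20 x2=0x6d x3=0x4d x4=0xb0 x5=0xab  N=0 Z=0
after  6: x0=0x6d x1=0x20 x2=0x6d x3=0x4d x4=0xb0 x5=0xab  N=0 Z=0
after  7: x0=0x6d x1=0x20 x2=0x6d x3=0xb3 x4=0xb0 x5=0xab  N=1 Z=0
after  8: x0=0x6d x1=0x20 x2=0x8d x3=0xb3 x4=0xb0 x5=0xab  N=1 Z=0
after  9: x0=0x6d x1=0x20 x2=0x8d x3=0xbd x4=0xb0 x5=0xab  N=1 Z=0
-- IRQ taken; context saved, return-PC = 10 --
mismatch: x2: reported 0x85 vs actual 0x8d

BAD = x2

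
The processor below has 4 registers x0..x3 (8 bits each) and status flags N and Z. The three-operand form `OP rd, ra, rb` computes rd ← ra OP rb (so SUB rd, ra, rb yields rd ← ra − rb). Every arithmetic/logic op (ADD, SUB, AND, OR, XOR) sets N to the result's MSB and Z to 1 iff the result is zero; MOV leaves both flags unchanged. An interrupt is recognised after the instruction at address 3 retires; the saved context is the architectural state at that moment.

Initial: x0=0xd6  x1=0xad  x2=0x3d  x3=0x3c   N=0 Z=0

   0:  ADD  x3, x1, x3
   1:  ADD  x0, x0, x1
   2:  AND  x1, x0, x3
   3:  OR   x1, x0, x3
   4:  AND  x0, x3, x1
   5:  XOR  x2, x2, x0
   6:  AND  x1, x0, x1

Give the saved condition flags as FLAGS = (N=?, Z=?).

after  0: x0=0xd6 x1=0xad x2=0x3d x3=0xe9  N=1 Z=0
after  1: x0=0x83 x1=0xad x2=0x3d x3=0xe9  N=1 Z=0
after  2: x0=0x83 x1=0x81 x2=0x3d x3=0xe9  N=1 Z=0
after  3: x0=0x83 x1=0xeb x2=0x3d x3=0xe9  N=1 Z=0
-- IRQ taken; context saved, return-PC = 4 --

FLAGS = (N=1, Z=0)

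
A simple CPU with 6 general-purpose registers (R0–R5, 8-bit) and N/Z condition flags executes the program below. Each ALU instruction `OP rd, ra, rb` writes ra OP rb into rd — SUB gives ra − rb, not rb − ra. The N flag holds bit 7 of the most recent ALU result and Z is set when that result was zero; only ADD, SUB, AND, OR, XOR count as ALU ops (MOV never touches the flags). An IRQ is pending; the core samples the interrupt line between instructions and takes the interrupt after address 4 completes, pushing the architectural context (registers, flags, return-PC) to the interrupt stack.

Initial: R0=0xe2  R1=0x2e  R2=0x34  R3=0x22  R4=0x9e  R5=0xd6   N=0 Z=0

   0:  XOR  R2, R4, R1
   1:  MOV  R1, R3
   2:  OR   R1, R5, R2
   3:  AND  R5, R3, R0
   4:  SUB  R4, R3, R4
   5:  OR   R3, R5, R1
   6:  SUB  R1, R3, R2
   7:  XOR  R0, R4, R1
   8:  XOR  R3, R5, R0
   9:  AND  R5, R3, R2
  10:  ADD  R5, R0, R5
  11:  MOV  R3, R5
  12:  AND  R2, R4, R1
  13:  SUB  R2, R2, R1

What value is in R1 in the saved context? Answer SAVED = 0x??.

SAVED = 0xf6

after  0: R0=0xe2 R1=0x2e R2=0xb0 R3=0x22 R4=0x9e R5=0xd6  N=1 Z=0
after  1: R0=0xe2 R1=0x22 R2=0xb0 R3=0x22 R4=0x9e R5=0xd6  N=1 Z=0
after  2: R0=0xe2 R1=0xf6 R2=0xb0 R3=0x22 R4=0x9e R5=0xd6  N=1 Z=0
after  3: R0=0xe2 R1=0xf6 R2=0xb0 R3=0x22 R4=0x9e R5=0x22  N=0 Z=0
after  4: R0=0xe2 R1=0xf6 R2=0xb0 R3=0x22 R4=0x84 R5=0x22  N=1 Z=0
-- IRQ taken; context saved, return-PC = 5 --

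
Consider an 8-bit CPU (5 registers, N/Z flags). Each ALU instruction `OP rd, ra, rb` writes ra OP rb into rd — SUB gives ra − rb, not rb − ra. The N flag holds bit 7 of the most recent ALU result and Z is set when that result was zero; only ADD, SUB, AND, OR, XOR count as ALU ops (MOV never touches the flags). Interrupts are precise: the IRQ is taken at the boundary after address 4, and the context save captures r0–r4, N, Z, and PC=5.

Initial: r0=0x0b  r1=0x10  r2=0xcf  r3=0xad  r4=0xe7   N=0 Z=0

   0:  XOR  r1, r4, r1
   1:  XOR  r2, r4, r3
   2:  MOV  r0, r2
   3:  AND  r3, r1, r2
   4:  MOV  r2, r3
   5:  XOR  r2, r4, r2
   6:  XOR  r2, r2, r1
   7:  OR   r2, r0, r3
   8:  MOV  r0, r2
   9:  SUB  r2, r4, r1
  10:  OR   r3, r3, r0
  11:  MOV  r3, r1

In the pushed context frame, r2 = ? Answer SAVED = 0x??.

SAVED = 0x42

after  0: r0=0x0b r1=0xf7 r2=0xcf r3=0xad r4=0xe7  N=1 Z=0
after  1: r0=0x0b r1=0xf7 r2=0x4a r3=0xad r4=0xe7  N=0 Z=0
after  2: r0=0x4a r1=0xf7 r2=0x4a r3=0xad r4=0xe7  N=0 Z=0
after  3: r0=0x4a r1=0xf7 r2=0x4a r3=0x42 r4=0xe7  N=0 Z=0
after  4: r0=0x4a r1=0xf7 r2=0x42 r3=0x42 r4=0xe7  N=0 Z=0
-- IRQ taken; context saved, return-PC = 5 --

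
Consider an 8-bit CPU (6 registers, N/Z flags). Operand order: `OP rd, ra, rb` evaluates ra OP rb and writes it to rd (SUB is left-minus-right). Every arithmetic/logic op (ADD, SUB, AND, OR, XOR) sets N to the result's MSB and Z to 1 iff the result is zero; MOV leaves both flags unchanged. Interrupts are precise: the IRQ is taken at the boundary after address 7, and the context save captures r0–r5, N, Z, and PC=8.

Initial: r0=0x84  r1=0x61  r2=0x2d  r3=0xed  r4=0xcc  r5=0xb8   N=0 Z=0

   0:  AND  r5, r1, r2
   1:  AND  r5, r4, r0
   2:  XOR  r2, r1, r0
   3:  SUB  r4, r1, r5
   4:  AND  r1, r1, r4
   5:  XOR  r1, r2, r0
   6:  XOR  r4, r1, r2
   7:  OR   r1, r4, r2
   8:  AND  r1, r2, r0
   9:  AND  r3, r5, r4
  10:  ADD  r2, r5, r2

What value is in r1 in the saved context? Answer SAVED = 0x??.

after  0: r0=0x84 r1=0x61 r2=0x2d r3=0xed r4=0xcc r5=0x21  N=0 Z=0
after  1: r0=0x84 r1=0x61 r2=0x2d r3=0xed r4=0xcc r5=0x84  N=1 Z=0
after  2: r0=0x84 r1=0x61 r2=0xe5 r3=0xed r4=0xcc r5=0x84  N=1 Z=0
after  3: r0=0x84 r1=0x61 r2=0xe5 r3=0xed r4=0xdd r5=0x84  N=1 Z=0
after  4: r0=0x84 r1=0x41 r2=0xe5 r3=0xed r4=0xdd r5=0x84  N=0 Z=0
after  5: r0=0x84 r1=0x61 r2=0xe5 r3=0xed r4=0xdd r5=0x84  N=0 Z=0
after  6: r0=0x84 r1=0x61 r2=0xe5 r3=0xed r4=0x84 r5=0x84  N=1 Z=0
after  7: r0=0x84 r1=0xe5 r2=0xe5 r3=0xed r4=0x84 r5=0x84  N=1 Z=0
-- IRQ taken; context saved, return-PC = 8 --

SAVED = 0xe5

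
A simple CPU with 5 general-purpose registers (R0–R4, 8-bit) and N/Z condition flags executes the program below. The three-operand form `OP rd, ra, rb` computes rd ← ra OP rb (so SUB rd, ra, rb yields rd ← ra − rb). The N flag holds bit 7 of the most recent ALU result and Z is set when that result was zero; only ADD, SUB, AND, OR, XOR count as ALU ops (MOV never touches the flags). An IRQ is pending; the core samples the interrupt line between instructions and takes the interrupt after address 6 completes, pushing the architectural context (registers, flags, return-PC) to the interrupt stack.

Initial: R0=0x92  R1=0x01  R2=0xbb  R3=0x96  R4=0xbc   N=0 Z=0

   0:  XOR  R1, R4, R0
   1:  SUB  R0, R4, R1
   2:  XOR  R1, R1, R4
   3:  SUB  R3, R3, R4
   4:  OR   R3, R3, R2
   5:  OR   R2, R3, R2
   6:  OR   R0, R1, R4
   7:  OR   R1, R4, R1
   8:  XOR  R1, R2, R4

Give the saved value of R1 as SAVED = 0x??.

SAVED = 0x92

after  0: R0=0x92 R1=0x2e R2=0xbb R3=0x96 R4=0xbc  N=0 Z=0
after  1: R0=0x8e R1=0x2e R2=0xbb R3=0x96 R4=0xbc  N=1 Z=0
after  2: R0=0x8e R1=0x92 R2=0xbb R3=0x96 R4=0xbc  N=1 Z=0
after  3: R0=0x8e R1=0x92 R2=0xbb R3=0xda R4=0xbc  N=1 Z=0
after  4: R0=0x8e R1=0x92 R2=0xbb R3=0xfb R4=0xbc  N=1 Z=0
after  5: R0=0x8e R1=0x92 R2=0xfb R3=0xfb R4=0xbc  N=1 Z=0
after  6: R0=0xbe R1=0x92 R2=0xfb R3=0xfb R4=0xbc  N=1 Z=0
-- IRQ taken; context saved, return-PC = 7 --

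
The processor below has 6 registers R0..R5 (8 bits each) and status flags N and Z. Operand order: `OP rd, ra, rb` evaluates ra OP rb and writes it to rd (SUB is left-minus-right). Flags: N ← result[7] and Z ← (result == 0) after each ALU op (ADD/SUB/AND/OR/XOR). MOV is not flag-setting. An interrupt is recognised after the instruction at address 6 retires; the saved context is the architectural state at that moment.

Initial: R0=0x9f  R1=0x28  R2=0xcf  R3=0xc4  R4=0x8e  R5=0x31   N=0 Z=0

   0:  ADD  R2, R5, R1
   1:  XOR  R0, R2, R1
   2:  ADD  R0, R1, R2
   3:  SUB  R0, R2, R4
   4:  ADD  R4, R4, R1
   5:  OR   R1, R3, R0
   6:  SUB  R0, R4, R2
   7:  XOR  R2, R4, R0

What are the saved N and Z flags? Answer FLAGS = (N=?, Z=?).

FLAGS = (N=0, Z=0)

after  0: R0=0x9f R1=0x28 R2=0x59 R3=0xc4 R4=0x8e R5=0x31  N=0 Z=0
after  1: R0=0x71 R1=0x28 R2=0x59 R3=0xc4 R4=0x8e R5=0x31  N=0 Z=0
after  2: R0=0x81 R1=0x28 R2=0x59 R3=0xc4 R4=0x8e R5=0x31  N=1 Z=0
after  3: R0=0xcb R1=0x28 R2=0x59 R3=0xc4 R4=0x8e R5=0x31  N=1 Z=0
after  4: R0=0xcb R1=0x28 R2=0x59 R3=0xc4 R4=0xb6 R5=0x31  N=1 Z=0
after  5: R0=0xcb R1=0xcf R2=0x59 R3=0xc4 R4=0xb6 R5=0x31  N=1 Z=0
after  6: R0=0x5d R1=0xcf R2=0x59 R3=0xc4 R4=0xb6 R5=0x31  N=0 Z=0
-- IRQ taken; context saved, return-PC = 7 --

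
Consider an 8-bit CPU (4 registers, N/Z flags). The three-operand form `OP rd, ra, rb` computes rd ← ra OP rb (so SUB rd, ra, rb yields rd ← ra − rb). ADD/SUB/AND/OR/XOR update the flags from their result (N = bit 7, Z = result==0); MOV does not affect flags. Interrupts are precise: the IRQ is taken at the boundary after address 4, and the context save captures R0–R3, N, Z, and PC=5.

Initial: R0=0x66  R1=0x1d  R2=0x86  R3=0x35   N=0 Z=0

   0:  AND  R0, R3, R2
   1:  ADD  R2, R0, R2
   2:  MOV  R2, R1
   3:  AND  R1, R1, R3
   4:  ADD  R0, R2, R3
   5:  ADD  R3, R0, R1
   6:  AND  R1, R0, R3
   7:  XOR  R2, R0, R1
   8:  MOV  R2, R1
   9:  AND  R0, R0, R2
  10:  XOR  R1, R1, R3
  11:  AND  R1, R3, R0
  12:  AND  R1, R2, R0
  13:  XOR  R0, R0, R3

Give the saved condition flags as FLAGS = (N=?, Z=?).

FLAGS = (N=0, Z=0)

after  0: R0=0x04 R1=0x1d R2=0x86 R3=0x35  N=0 Z=0
after  1: R0=0x04 R1=0x1d R2=0x8a R3=0x35  N=1 Z=0
after  2: R0=0x04 R1=0x1d R2=0x1d R3=0x35  N=1 Z=0
after  3: R0=0x04 R1=0x15 R2=0x1d R3=0x35  N=0 Z=0
after  4: R0=0x52 R1=0x15 R2=0x1d R3=0x35  N=0 Z=0
-- IRQ taken; context saved, return-PC = 5 --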